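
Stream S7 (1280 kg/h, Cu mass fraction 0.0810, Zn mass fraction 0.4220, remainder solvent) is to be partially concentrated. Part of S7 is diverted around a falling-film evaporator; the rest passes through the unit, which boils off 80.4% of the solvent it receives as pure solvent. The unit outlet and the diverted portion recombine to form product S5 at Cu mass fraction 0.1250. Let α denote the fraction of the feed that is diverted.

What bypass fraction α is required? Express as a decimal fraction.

All 1280×0.081 = 103.68 kg/h of Cu reaches S5, so S5 = 103.68/0.125 = 829.44 kg/h and vapour = 450.56 kg/h.
The evaporator receives (1−α)·1280 of feed at 0.497 solvent and removes 0.804 of that solvent:
0.804×0.497×(1−α)×1280 = 450.56
(1−α) = 450.56/511.47 = 0.8809;  α = 0.1191.

0.119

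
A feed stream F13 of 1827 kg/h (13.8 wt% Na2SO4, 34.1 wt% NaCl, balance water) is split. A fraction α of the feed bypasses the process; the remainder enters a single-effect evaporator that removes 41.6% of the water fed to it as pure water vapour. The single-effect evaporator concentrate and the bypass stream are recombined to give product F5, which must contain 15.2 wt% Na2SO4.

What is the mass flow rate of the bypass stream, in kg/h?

1051 kg/h

All 1827×0.138 = 252.13 kg/h of Na2SO4 reaches F5, so F5 = 252.13/0.152 = 1658.7 kg/h and vapour = 168.28 kg/h.
The evaporator receives (1−α)·1827 of feed at 0.521 water and removes 0.416 of that water:
0.416×0.521×(1−α)×1827 = 168.28
(1−α) = 168.28/395.98 = 0.4250;  α = 0.5750.
Bypass flow = 0.5750×1827 = 1050.6 kg/h.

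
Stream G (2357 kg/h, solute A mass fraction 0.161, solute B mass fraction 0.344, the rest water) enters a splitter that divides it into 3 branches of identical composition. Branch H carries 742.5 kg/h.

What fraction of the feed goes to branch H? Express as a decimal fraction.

0.315

Fraction to H = 742.5/2357 = 0.3150.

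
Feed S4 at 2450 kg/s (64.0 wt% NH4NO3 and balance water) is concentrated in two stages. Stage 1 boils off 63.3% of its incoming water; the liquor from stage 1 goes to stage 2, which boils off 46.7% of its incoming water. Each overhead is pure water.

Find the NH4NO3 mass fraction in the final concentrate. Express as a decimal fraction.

0.9009

water in feed = 2450×0.360 = 882 kg/s.
After stage 1: water left = (1−0.633)×882 = 323.69; stream total = 1891.7 kg/s.
After stage 2: water left = (1−0.467)×323.69 = 172.53; final concentrate = 1740.5 kg/s.
NH4NO3 fraction = 1568/1740.5 = 0.9009.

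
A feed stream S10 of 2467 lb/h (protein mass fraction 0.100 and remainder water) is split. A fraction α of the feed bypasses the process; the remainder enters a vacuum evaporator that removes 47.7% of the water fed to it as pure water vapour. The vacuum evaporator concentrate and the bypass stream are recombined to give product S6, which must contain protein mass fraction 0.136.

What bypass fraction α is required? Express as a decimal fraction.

All 2467×0.100 = 246.7 lb/h of protein reaches S6, so S6 = 246.7/0.136 = 1814 lb/h and vapour = 653.03 lb/h.
The evaporator receives (1−α)·2467 of feed at 0.900 water and removes 0.477 of that water:
0.477×0.900×(1−α)×2467 = 653.03
(1−α) = 653.03/1059.1 = 0.6166;  α = 0.3834.

0.383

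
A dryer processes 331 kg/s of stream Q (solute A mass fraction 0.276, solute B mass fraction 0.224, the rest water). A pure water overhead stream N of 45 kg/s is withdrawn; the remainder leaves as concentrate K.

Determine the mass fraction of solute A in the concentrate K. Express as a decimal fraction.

solute A is not removed: 331×0.276 = 91.356 kg/s of solute A enters K.
Concentrate = 331 − 45 = 286 kg/s.
Mass fraction = 91.356/286 = 0.319.

0.319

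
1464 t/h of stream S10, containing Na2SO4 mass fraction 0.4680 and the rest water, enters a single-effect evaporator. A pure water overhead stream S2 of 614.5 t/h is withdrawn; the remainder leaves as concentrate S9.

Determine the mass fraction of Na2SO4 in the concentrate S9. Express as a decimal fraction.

0.8065

Na2SO4 is not removed: 1464×0.468 = 685.15 t/h of Na2SO4 enters S9.
Concentrate = 1464 − 614.5 = 849.5 t/h.
Mass fraction = 685.15/849.5 = 0.8065.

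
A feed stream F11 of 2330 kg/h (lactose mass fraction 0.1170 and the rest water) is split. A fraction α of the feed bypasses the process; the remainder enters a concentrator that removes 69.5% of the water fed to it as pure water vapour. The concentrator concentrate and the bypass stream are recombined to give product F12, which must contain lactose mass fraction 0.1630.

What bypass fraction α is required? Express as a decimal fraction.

All 2330×0.117 = 272.61 kg/h of lactose reaches F12, so F12 = 272.61/0.163 = 1672.5 kg/h and vapour = 657.55 kg/h.
The evaporator receives (1−α)·2330 of feed at 0.883 water and removes 0.695 of that water:
0.695×0.883×(1−α)×2330 = 657.55
(1−α) = 657.55/1429.9 = 0.4599;  α = 0.5401.

0.540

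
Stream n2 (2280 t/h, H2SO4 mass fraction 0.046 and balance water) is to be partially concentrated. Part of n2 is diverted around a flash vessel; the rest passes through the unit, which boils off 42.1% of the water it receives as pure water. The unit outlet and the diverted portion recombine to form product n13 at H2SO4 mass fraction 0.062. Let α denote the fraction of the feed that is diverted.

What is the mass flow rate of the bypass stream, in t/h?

All 2280×0.046 = 104.88 t/h of H2SO4 reaches n13, so n13 = 104.88/0.062 = 1691.6 t/h and vapour = 588.39 t/h.
The evaporator receives (1−α)·2280 of feed at 0.954 water and removes 0.421 of that water:
0.421×0.954×(1−α)×2280 = 588.39
(1−α) = 588.39/915.73 = 0.6425;  α = 0.3575.
Bypass flow = 0.3575×2280 = 815.02 t/h.

815 t/h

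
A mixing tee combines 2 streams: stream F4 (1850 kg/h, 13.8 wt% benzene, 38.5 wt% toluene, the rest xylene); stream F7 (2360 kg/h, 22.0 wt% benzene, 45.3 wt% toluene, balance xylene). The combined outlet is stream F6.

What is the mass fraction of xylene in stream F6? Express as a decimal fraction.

Total flow out = 1850 + 2360 = 4210 kg/h.
xylene in = 1850×0.477 + 2360×0.327 = 1654.2 kg/h.
xylene mass fraction in F6 = 1654.2/4210 = 0.393.

0.393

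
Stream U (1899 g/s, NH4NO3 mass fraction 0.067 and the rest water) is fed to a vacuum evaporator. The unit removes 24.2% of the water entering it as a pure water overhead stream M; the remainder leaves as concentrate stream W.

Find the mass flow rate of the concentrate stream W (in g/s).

water entering = 1899×0.933 = 1771.8 g/s; overhead removed = 0.242×1771.8 = 428.77 g/s.
Concentrate = 1899 − 428.77 = 1470.2 g/s.

1470 g/s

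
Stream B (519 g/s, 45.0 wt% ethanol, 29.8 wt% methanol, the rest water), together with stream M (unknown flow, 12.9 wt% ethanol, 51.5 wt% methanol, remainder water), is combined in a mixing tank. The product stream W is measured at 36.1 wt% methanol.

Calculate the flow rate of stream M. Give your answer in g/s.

212.3 g/s

Let M be the unknown flow. Total out = 519 + M.
methanol balance: 154.66 + 0.515·M = 0.361·(519 + M)
(0.515 − 0.361)·M = 0.361×519 − 154.66 = 32.697
M = 32.697 / 0.154 = 212.32 g/s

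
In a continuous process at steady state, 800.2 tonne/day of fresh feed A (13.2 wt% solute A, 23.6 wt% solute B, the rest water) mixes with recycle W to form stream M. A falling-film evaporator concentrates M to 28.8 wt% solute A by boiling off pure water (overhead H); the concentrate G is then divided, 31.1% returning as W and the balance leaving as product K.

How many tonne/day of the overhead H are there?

Overall solute A balance (none leaves overhead): solute A in fresh feed = solute A in product, i.e. 800.2×0.132 = (1−0.311)·G·0.288.
G = 105.63/(0.288×0.689) = 532.31 tonne/day.
Recycle W = 0.311×532.31 = 165.55 tonne/day.
Combined feed M = 800.2 + 165.55 = 965.75 tonne/day.
Overhead H = M − G = 965.75 − 532.31 = 433.44 tonne/day.

433.4 tonne/day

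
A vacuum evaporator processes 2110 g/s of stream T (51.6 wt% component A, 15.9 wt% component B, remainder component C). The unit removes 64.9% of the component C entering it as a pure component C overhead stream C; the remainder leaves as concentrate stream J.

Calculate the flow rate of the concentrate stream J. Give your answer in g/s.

1665 g/s

component C entering = 2110×0.325 = 685.75 g/s; overhead removed = 0.649×685.75 = 445.05 g/s.
Concentrate = 2110 − 445.05 = 1664.9 g/s.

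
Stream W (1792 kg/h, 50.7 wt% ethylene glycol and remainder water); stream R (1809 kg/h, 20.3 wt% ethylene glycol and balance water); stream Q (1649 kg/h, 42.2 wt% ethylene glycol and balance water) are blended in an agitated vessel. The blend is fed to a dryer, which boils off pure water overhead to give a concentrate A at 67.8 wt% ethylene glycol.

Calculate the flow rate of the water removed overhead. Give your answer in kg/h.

2342 kg/h

ethylene glycol entering = 1792×0.507 + 1809×0.203 + 1649×0.422 = 1971.6 kg/h.
All ethylene glycol reports to A, so A = 1971.6/0.678 = 2908 kg/h.
Total feed = 5250 kg/h; overhead = 5250 − 2908 = 2342 kg/h.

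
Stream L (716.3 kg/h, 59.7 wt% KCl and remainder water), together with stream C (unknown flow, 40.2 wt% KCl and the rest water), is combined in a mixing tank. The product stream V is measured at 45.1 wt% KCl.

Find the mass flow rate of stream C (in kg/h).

2134 kg/h

Let C be the unknown flow. Total out = 716.3 + C.
KCl balance: 427.63 + 0.402·C = 0.451·(716.3 + C)
(0.402 − 0.451)·C = 0.451×716.3 − 427.63 = -104.58
C = -104.58 / -0.049 = 2134.3 kg/h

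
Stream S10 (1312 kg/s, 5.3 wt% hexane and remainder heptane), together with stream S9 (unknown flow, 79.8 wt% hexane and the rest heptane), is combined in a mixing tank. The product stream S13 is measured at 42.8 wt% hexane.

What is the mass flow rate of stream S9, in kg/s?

Let S9 be the unknown flow. Total out = 1312 + S9.
hexane balance: 69.536 + 0.798·S9 = 0.428·(1312 + S9)
(0.798 − 0.428)·S9 = 0.428×1312 − 69.536 = 492
S9 = 492 / 0.370 = 1329.7 kg/s

1330 kg/s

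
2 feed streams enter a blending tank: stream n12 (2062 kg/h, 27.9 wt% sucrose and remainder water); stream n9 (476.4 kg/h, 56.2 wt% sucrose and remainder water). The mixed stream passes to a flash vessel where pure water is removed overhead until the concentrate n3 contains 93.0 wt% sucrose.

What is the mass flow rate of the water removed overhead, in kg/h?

1632 kg/h

sucrose entering = 2062×0.279 + 476.4×0.562 = 843.03 kg/h.
All sucrose reports to n3, so n3 = 843.03/0.930 = 906.49 kg/h.
Total feed = 2538.4 kg/h; overhead = 2538.4 − 906.49 = 1631.9 kg/h.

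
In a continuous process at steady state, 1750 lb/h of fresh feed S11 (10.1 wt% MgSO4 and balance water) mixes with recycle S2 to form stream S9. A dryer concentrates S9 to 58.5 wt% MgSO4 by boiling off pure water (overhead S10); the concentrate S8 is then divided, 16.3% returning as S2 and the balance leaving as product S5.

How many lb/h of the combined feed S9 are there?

1809 lb/h

Overall MgSO4 balance (none leaves overhead): MgSO4 in fresh feed = MgSO4 in product, i.e. 1750×0.101 = (1−0.163)·S8·0.585.
S8 = 176.75/(0.585×0.837) = 360.98 lb/h.
Recycle S2 = 0.163×360.98 = 58.839 lb/h.
Combined feed S9 = 1750 + 58.839 = 1808.8 lb/h.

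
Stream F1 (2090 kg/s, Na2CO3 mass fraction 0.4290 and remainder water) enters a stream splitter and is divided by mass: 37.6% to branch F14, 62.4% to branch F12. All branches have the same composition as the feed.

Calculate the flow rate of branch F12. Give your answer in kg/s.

Branch F12 flow = 0.624×2090 = 1304.2 kg/s.

1304 kg/s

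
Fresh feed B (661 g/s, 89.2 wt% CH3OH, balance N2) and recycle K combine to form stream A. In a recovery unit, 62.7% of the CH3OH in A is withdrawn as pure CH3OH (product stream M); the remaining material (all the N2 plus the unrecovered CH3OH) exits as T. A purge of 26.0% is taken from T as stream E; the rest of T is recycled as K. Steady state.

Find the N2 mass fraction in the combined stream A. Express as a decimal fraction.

0.252

N2 enters only via B and leaves only via the purge: 661×0.108 = 0.260×(N2 in T), and the recovery unit passes all N2, so N2 in A = N2 in T = 274.57 g/s.
CH3OH in A: m_A = 661×0.892 + (1−0.260)·(1−0.627)·m_A, so m_A = 589.61/0.7240 = 814.4 g/s.
A = 814.4 + 274.57 = 1089 g/s.
N2 fraction in A = 274.57/1089 = 0.252.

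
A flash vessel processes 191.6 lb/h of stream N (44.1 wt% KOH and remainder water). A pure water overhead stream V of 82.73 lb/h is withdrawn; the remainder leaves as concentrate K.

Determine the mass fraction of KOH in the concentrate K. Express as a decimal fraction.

KOH is not removed: 191.6×0.441 = 84.496 lb/h of KOH enters K.
Concentrate = 191.6 − 82.73 = 108.87 lb/h.
Mass fraction = 84.496/108.87 = 0.776.

0.776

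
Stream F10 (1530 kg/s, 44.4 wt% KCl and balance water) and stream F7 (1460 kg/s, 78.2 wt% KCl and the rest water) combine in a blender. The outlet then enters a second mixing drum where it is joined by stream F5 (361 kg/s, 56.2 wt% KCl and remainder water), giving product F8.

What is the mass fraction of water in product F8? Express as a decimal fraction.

Overall, product flow = 3351 kg/s.
water in = 1530×0.556 + 1460×0.218 + 361×0.438 = 1327.1 kg/s.
water fraction in F8 = 0.396.

0.396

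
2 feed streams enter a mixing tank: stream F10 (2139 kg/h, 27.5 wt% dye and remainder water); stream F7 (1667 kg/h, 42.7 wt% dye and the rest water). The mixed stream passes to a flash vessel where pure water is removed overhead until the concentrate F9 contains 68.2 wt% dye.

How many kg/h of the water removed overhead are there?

dye entering = 2139×0.275 + 1667×0.427 = 1300 kg/h.
All dye reports to F9, so F9 = 1300/0.682 = 1906.2 kg/h.
Total feed = 3806 kg/h; overhead = 3806 − 1906.2 = 1899.8 kg/h.

1900 kg/h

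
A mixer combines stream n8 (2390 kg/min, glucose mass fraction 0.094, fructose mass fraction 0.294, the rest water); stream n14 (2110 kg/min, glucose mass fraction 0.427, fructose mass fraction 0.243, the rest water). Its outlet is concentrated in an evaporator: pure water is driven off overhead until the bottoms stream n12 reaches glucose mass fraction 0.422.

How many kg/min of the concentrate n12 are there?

glucose entering = 2390×0.094 + 2110×0.427 = 1125.6 kg/min.
All glucose reports to n12, so n12 = 1125.6/0.422 = 2667.4 kg/min.

2667 kg/min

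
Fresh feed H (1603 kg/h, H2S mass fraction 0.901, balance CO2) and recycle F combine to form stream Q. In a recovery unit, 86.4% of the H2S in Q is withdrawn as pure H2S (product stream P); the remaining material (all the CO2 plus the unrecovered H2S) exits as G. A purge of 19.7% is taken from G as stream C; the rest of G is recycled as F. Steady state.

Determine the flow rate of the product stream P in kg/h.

H2S in Q: m_A = 1603×0.901 + (1−0.197)·(1−0.864)·m_A, so m_A = 1444.3/0.8908 = 1621.4 kg/h.
Product P = 0.864×1621.4 = 1400.9 kg/h.

1401 kg/h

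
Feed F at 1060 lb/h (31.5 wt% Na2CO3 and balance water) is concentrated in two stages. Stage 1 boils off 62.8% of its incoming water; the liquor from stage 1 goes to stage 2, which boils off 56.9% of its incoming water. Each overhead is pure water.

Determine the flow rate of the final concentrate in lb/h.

water in feed = 1060×0.685 = 726.1 lb/h.
After stage 1: water left = (1−0.628)×726.1 = 270.11; stream total = 604.01 lb/h.
After stage 2: water left = (1−0.569)×270.11 = 116.42; final concentrate = 450.32 lb/h.

450.3 lb/h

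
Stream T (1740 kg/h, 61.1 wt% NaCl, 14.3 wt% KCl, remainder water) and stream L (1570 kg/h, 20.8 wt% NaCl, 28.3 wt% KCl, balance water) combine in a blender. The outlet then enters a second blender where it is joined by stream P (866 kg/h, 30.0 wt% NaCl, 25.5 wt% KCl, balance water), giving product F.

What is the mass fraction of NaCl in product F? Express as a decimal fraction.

0.3950

Overall, product flow = 4176 kg/h.
NaCl in = 1740×0.611 + 1570×0.208 + 866×0.300 = 1649.5 kg/h.
NaCl fraction in F = 0.3950.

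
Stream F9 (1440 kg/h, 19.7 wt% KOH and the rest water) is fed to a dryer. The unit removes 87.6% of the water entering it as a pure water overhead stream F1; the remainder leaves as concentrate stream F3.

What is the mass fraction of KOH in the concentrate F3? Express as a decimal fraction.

0.664

KOH is not removed: 1440×0.197 = 283.68 kg/h of KOH enters F3.
water entering = 1440×0.803 = 1156.3 kg/h; overhead removed = 0.876×1156.3 = 1012.9 kg/h.
Concentrate = 1440 − 1012.9 = 427.06 kg/h.
Mass fraction = 283.68/427.06 = 0.664.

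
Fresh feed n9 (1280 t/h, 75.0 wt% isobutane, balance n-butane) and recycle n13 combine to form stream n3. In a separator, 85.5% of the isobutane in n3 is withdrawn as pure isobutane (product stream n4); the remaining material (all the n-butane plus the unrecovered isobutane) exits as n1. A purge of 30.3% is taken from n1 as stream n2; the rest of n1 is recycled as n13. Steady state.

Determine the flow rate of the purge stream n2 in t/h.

n-butane enters only via n9 and leaves only via the purge: 1280×0.250 = 0.303×(n-butane in n1), and the separator passes all n-butane, so n-butane in n3 = n-butane in n1 = 1056.1 t/h.
isobutane in n3: m_A = 1280×0.750 + (1−0.303)·(1−0.855)·m_A, so m_A = 960/0.8989 = 1067.9 t/h.
n1 = (1−0.855)×1067.9 + 1056.1 = 1211 t/h.
Purge n2 = 0.303×1211 = 366.92 t/h.

366.9 t/h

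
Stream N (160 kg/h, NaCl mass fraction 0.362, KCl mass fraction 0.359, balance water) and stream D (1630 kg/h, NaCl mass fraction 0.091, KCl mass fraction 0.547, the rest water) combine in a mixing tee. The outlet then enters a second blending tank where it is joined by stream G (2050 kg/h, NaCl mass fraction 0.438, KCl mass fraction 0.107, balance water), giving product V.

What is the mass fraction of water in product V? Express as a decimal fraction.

Overall, product flow = 3840 kg/h.
water in = 160×0.279 + 1630×0.362 + 2050×0.455 = 1567.5 kg/h.
water fraction in V = 0.408.

0.408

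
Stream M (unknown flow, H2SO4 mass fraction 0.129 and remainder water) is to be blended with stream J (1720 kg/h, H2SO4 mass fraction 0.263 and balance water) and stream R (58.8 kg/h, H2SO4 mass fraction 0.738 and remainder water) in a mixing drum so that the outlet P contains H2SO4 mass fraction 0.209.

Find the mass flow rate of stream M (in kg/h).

1550 kg/h

Let M be the unknown flow. Total out = 1778.8 + M.
H2SO4 balance: 495.75 + 0.129·M = 0.209·(1778.8 + M)
(0.129 − 0.209)·M = 0.209×1778.8 − 495.75 = -123.99
M = -123.99 / -0.080 = 1549.8 kg/h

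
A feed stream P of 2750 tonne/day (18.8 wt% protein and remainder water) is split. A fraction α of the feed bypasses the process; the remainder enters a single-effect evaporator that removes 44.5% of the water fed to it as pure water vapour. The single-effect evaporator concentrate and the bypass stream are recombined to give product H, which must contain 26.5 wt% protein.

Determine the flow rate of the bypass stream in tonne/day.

538.6 tonne/day

All 2750×0.188 = 517 tonne/day of protein reaches H, so H = 517/0.265 = 1950.9 tonne/day and vapour = 799.06 tonne/day.
The evaporator receives (1−α)·2750 of feed at 0.812 water and removes 0.445 of that water:
0.445×0.812×(1−α)×2750 = 799.06
(1−α) = 799.06/993.69 = 0.8041;  α = 0.1959.
Bypass flow = 0.1959×2750 = 538.63 tonne/day.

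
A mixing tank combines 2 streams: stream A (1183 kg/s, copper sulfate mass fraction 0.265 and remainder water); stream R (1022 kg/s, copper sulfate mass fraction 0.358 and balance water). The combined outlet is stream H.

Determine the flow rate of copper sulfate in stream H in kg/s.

679.4 kg/s

copper sulfate out = copper sulfate in = 1183×0.265 + 1022×0.358 = 679.37 kg/s.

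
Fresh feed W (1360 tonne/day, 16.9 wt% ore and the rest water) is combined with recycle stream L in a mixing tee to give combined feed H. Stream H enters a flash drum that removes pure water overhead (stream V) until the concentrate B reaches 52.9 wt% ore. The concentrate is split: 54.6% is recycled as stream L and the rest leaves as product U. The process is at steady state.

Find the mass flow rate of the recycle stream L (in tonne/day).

Overall ore balance (none leaves overhead): ore in fresh feed = ore in product, i.e. 1360×0.169 = (1−0.546)·B·0.529.
B = 229.84/(0.529×0.454) = 957 tonne/day.
Recycle L = 0.546×957 = 522.52 tonne/day.

522.5 tonne/day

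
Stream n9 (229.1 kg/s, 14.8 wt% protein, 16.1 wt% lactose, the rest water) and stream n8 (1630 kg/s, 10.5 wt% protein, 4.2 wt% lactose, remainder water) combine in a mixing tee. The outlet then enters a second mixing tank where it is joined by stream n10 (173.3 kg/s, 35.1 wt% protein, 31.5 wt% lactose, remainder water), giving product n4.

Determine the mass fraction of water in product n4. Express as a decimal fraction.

0.790

Overall, product flow = 2032.4 kg/s.
water in = 229.1×0.691 + 1630×0.853 + 173.3×0.334 = 1606.6 kg/s.
water fraction in n4 = 0.790.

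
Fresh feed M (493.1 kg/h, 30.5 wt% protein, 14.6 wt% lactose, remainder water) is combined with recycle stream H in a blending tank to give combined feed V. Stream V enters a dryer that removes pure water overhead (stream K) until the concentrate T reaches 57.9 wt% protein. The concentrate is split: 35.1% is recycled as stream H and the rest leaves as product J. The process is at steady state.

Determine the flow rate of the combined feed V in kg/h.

Overall protein balance (none leaves overhead): protein in fresh feed = protein in product, i.e. 493.1×0.305 = (1−0.351)·T·0.579.
T = 150.4/(0.579×0.649) = 400.23 kg/h.
Recycle H = 0.351×400.23 = 140.48 kg/h.
Combined feed V = 493.1 + 140.48 = 633.58 kg/h.

633.6 kg/h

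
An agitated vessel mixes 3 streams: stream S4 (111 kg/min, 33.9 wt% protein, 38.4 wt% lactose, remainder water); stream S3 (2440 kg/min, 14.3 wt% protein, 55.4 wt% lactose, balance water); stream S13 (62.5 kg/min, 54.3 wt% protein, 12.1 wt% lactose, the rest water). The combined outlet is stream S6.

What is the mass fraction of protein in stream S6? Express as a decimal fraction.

0.161

Total flow out = 111 + 2440 + 62.5 = 2613.5 kg/min.
protein in = 111×0.339 + 2440×0.143 + 62.5×0.543 = 420.49 kg/min.
protein mass fraction in S6 = 420.49/2613.5 = 0.161.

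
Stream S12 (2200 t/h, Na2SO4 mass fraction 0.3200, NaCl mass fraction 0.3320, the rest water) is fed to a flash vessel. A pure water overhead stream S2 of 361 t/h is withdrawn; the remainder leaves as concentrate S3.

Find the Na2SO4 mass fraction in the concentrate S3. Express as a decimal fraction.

0.3828

Na2SO4 is not removed: 2200×0.320 = 704 t/h of Na2SO4 enters S3.
Concentrate = 2200 − 361 = 1839 t/h.
Mass fraction = 704/1839 = 0.3828.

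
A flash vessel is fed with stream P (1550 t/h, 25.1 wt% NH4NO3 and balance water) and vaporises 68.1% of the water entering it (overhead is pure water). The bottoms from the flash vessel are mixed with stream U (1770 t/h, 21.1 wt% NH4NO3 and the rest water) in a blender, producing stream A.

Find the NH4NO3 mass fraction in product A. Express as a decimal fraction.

0.301

Vapour removed = 0.681×0.749×1550 = 790.61 t/h; concentrate = 759.39 t/h.
NH4NO3 reaching the mixer = 389.05 (from concentrate) + 1770×0.211 = 762.52 t/h.
Product flow = 759.39 + 1770 = 2529.4 t/h; NH4NO3 fraction = 0.301.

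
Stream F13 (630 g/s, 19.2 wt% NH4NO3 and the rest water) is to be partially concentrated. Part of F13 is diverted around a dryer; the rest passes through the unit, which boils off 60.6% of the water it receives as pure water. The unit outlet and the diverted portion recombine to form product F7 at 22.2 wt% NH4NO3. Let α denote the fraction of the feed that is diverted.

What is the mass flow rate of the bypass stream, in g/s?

All 630×0.192 = 120.96 g/s of NH4NO3 reaches F7, so F7 = 120.96/0.222 = 544.86 g/s and vapour = 85.135 g/s.
The evaporator receives (1−α)·630 of feed at 0.808 water and removes 0.606 of that water:
0.606×0.808×(1−α)×630 = 85.135
(1−α) = 85.135/308.48 = 0.2760;  α = 0.7240.
Bypass flow = 0.7240×630 = 456.13 g/s.

456.1 g/s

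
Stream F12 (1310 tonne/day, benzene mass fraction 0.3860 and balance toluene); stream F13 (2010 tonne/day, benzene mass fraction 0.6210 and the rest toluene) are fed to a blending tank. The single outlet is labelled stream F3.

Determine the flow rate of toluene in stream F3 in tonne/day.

1566 tonne/day

toluene out = toluene in = 1310×0.614 + 2010×0.379 = 1566.1 tonne/day.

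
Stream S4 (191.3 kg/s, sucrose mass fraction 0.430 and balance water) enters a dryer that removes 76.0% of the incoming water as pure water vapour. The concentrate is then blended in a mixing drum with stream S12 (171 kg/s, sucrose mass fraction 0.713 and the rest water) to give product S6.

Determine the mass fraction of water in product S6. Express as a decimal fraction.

0.269

Vapour removed = 0.760×0.570×191.3 = 82.871 kg/s; concentrate = 108.43 kg/s.
water reaching the mixer = 26.17 (from concentrate) + 171×0.287 = 75.247 kg/s.
Product flow = 108.43 + 171 = 279.43 kg/s; water fraction = 0.269.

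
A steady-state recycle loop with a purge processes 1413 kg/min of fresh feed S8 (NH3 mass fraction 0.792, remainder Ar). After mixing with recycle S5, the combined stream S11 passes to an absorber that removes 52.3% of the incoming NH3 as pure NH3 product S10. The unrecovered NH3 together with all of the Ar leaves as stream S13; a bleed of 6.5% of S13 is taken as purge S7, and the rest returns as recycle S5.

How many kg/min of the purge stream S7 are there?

356.5 kg/min

Ar enters only via S8 and leaves only via the purge: 1413×0.208 = 0.065×(Ar in S13), and the absorber passes all Ar, so Ar in S11 = Ar in S13 = 4521.6 kg/min.
NH3 in S11: m_A = 1413×0.792 + (1−0.065)·(1−0.523)·m_A, so m_A = 1119.1/0.5540 = 2020 kg/min.
S13 = (1−0.523)×2020 + 4521.6 = 5485.1 kg/min.
Purge S7 = 0.065×5485.1 = 356.53 kg/min.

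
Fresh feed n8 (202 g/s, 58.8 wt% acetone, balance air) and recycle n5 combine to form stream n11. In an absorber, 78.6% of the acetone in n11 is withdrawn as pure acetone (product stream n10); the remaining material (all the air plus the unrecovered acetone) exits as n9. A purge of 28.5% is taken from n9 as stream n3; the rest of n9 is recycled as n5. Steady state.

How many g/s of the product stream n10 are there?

110.2 g/s

acetone in n11: m_A = 202×0.588 + (1−0.285)·(1−0.786)·m_A, so m_A = 118.78/0.8470 = 140.23 g/s.
Product n10 = 0.786×140.23 = 110.22 g/s.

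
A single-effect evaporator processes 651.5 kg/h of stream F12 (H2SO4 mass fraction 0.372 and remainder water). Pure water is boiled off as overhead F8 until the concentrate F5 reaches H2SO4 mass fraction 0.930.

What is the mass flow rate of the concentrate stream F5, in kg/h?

260.6 kg/h

H2SO4 is conserved: 651.5×0.372 = 242.36 kg/h all reports to the concentrate.
Concentrate = 242.36/(target fraction) = 260.6 kg/h.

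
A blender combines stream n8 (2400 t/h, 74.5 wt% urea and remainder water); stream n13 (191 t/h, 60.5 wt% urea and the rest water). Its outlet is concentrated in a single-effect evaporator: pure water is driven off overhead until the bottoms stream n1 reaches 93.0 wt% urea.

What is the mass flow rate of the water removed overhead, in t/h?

544.2 t/h

urea entering = 2400×0.745 + 191×0.605 = 1903.6 t/h.
All urea reports to n1, so n1 = 1903.6/0.930 = 2046.8 t/h.
Total feed = 2591 t/h; overhead = 2591 − 2046.8 = 544.17 t/h.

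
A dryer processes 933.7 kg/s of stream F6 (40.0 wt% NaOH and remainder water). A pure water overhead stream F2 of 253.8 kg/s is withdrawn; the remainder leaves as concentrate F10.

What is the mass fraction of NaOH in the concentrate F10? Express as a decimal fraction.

0.5493

NaOH is not removed: 933.7×0.400 = 373.48 kg/s of NaOH enters F10.
Concentrate = 933.7 − 253.8 = 679.9 kg/s.
Mass fraction = 373.48/679.9 = 0.5493.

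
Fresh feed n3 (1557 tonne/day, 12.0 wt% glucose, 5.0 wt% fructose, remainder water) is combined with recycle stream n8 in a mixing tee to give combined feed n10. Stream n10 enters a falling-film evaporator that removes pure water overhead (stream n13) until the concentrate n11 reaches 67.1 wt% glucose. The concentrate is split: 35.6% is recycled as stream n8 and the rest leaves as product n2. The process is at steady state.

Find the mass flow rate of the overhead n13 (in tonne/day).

1279 tonne/day

Overall glucose balance (none leaves overhead): glucose in fresh feed = glucose in product, i.e. 1557×0.120 = (1−0.356)·n11·0.671.
n11 = 186.84/(0.671×0.644) = 432.38 tonne/day.
Recycle n8 = 0.356×432.38 = 153.93 tonne/day.
Combined feed n10 = 1557 + 153.93 = 1710.9 tonne/day.
Overhead n13 = n10 − n11 = 1710.9 − 432.38 = 1278.5 tonne/day.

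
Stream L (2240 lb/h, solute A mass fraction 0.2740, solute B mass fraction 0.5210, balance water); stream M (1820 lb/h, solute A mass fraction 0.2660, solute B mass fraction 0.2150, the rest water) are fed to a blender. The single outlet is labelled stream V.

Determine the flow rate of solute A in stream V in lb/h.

1098 lb/h

solute A out = solute A in = 2240×0.274 + 1820×0.266 = 1097.9 lb/h.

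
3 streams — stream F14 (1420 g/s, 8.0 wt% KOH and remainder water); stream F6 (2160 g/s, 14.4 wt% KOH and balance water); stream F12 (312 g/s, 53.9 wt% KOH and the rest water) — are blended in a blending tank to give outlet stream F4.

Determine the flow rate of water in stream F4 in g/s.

3299 g/s

water out = water in = 1420×0.920 + 2160×0.856 + 312×0.461 = 3299.2 g/s.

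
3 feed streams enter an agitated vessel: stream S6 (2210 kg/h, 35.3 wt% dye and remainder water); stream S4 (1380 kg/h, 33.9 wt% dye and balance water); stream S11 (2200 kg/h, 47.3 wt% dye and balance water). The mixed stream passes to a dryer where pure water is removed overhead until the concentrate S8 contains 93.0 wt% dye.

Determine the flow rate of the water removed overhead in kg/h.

3329 kg/h

dye entering = 2210×0.353 + 1380×0.339 + 2200×0.473 = 2288.6 kg/h.
All dye reports to S8, so S8 = 2288.6/0.930 = 2460.8 kg/h.
Total feed = 5790 kg/h; overhead = 5790 − 2460.8 = 3329.2 kg/h.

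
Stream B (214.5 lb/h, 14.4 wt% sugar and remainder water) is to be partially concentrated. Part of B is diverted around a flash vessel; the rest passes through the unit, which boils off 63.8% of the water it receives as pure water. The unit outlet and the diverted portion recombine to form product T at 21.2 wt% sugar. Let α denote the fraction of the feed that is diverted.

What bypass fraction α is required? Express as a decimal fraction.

0.413

All 214.5×0.144 = 30.888 lb/h of sugar reaches T, so T = 30.888/0.212 = 145.7 lb/h and vapour = 68.802 lb/h.
The evaporator receives (1−α)·214.5 of feed at 0.856 water and removes 0.638 of that water:
0.638×0.856×(1−α)×214.5 = 68.802
(1−α) = 68.802/117.14 = 0.5873;  α = 0.4127.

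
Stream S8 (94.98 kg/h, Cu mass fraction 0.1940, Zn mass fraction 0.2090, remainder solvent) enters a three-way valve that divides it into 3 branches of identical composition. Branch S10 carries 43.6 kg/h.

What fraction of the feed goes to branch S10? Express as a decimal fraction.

Fraction to S10 = 43.6/94.98 = 0.4590.

0.459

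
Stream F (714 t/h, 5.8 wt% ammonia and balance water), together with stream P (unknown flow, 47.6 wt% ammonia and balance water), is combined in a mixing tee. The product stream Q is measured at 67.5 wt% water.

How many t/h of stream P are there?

1263 t/h

Let P be the unknown flow. Total out = 714 + P.
water balance: 672.59 + 0.524·P = 0.675·(714 + P)
(0.524 − 0.675)·P = 0.675×714 − 672.59 = -190.64
P = -190.64 / -0.151 = 1262.5 t/h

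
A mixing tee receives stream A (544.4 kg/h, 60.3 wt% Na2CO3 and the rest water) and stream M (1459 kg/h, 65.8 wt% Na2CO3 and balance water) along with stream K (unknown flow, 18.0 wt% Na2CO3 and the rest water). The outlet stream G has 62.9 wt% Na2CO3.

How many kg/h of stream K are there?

62.71 kg/h

Let K be the unknown flow. Total out = 2003.4 + K.
Na2CO3 balance: 1288.3 + 0.180·K = 0.629·(2003.4 + K)
(0.180 − 0.629)·K = 0.629×2003.4 − 1288.3 = -28.157
K = -28.157 / -0.449 = 62.71 kg/h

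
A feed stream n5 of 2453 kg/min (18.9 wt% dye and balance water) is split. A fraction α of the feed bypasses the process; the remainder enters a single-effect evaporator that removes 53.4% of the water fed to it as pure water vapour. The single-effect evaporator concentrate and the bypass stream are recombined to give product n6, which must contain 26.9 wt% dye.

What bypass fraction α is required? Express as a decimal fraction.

0.313

All 2453×0.189 = 463.62 kg/min of dye reaches n6, so n6 = 463.62/0.269 = 1723.5 kg/min and vapour = 729.52 kg/min.
The evaporator receives (1−α)·2453 of feed at 0.811 water and removes 0.534 of that water:
0.534×0.811×(1−α)×2453 = 729.52
(1−α) = 729.52/1062.3 = 0.6867;  α = 0.3133.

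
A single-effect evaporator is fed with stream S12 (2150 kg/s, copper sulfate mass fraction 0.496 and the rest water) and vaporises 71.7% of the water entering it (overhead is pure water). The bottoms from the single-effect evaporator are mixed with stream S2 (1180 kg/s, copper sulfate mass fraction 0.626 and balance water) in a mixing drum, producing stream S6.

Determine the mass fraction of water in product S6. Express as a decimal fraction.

Vapour removed = 0.717×0.504×2150 = 776.94 kg/s; concentrate = 1373.1 kg/s.
water reaching the mixer = 306.66 (from concentrate) + 1180×0.374 = 747.98 kg/s.
Product flow = 1373.1 + 1180 = 2553.1 kg/s; water fraction = 0.293.

0.293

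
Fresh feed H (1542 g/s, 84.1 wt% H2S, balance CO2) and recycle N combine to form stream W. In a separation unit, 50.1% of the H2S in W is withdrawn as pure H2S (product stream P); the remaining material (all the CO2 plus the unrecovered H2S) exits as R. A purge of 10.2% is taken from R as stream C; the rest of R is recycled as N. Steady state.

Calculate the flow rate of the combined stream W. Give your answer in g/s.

CO2 enters only via H and leaves only via the purge: 1542×0.159 = 0.102×(CO2 in R), and the separation unit passes all CO2, so CO2 in W = CO2 in R = 2403.7 g/s.
H2S in W: m_A = 1542×0.841 + (1−0.102)·(1−0.501)·m_A, so m_A = 1296.8/0.5519 = 2349.7 g/s.
W = 2349.7 + 2403.7 = 4753.5 g/s.

4753 g/s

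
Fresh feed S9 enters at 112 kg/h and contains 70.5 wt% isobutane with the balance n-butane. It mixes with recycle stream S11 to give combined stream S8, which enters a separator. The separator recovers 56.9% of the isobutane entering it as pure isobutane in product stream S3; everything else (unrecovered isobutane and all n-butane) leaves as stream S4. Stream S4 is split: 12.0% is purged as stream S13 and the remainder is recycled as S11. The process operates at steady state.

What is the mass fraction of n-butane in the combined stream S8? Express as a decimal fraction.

n-butane enters only via S9 and leaves only via the purge: 112×0.295 = 0.120×(n-butane in S4), and the separator passes all n-butane, so n-butane in S8 = n-butane in S4 = 275.33 kg/h.
isobutane in S8: m_A = 112×0.705 + (1−0.120)·(1−0.569)·m_A, so m_A = 78.96/0.6207 = 127.21 kg/h.
S8 = 127.21 + 275.33 = 402.54 kg/h.
n-butane fraction in S8 = 275.33/402.54 = 0.6840.

0.6840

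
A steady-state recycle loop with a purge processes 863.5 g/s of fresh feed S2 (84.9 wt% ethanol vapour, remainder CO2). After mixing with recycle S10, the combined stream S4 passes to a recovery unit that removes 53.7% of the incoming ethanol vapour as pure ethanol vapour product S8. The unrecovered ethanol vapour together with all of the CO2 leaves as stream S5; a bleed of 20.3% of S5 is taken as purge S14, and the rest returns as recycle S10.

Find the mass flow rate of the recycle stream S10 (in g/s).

CO2 enters only via S2 and leaves only via the purge: 863.5×0.151 = 0.203×(CO2 in S5), and the recovery unit passes all CO2, so CO2 in S4 = CO2 in S5 = 642.31 g/s.
ethanol vapour in S4: m_A = 863.5×0.849 + (1−0.203)·(1−0.537)·m_A, so m_A = 733.11/0.6310 = 1161.8 g/s.
S5 = (1−0.537)×1161.8 + 642.31 = 1180.2 g/s.
Recycle S10 = (1−0.203)×1180.2 = 940.65 g/s.

940.7 g/s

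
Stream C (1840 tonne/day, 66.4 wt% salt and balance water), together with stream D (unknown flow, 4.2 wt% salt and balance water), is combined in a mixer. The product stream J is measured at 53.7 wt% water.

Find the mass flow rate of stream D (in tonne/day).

878.5 tonne/day

Let D be the unknown flow. Total out = 1840 + D.
water balance: 618.24 + 0.958·D = 0.537·(1840 + D)
(0.958 − 0.537)·D = 0.537×1840 − 618.24 = 369.84
D = 369.84 / 0.421 = 878.48 tonne/day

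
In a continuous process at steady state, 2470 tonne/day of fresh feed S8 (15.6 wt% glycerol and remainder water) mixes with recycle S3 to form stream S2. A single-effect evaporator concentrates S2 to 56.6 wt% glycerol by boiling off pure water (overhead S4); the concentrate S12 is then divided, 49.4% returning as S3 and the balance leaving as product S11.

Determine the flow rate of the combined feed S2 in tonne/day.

3135 tonne/day

Overall glycerol balance (none leaves overhead): glycerol in fresh feed = glycerol in product, i.e. 2470×0.156 = (1−0.494)·S12·0.566.
S12 = 385.32/(0.566×0.506) = 1345.4 tonne/day.
Recycle S3 = 0.494×1345.4 = 664.63 tonne/day.
Combined feed S2 = 2470 + 664.63 = 3134.6 tonne/day.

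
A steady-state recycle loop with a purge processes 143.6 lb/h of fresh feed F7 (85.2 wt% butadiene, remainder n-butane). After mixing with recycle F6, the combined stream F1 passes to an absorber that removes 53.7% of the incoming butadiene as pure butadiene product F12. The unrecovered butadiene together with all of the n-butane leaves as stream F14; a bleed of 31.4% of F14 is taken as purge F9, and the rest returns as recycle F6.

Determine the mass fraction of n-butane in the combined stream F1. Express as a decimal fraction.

0.274

n-butane enters only via F7 and leaves only via the purge: 143.6×0.148 = 0.314×(n-butane in F14), and the absorber passes all n-butane, so n-butane in F1 = n-butane in F14 = 67.684 lb/h.
butadiene in F1: m_A = 143.6×0.852 + (1−0.314)·(1−0.537)·m_A, so m_A = 122.35/0.6824 = 179.29 lb/h.
F1 = 179.29 + 67.684 = 246.98 lb/h.
n-butane fraction in F1 = 67.684/246.98 = 0.274.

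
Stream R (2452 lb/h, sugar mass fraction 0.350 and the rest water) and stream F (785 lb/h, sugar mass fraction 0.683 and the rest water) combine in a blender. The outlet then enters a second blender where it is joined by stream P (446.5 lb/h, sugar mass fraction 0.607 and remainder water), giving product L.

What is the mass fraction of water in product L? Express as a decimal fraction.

Overall, product flow = 3683.5 lb/h.
water in = 2452×0.650 + 785×0.317 + 446.5×0.393 = 2018.1 lb/h.
water fraction in L = 0.548.

0.548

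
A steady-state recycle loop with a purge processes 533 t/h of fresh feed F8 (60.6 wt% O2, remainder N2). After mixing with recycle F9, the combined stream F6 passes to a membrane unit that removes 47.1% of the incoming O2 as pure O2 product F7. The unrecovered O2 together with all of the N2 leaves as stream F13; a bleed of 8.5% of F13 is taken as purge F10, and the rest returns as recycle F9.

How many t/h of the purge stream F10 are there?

N2 enters only via F8 and leaves only via the purge: 533×0.394 = 0.085×(N2 in F13), and the membrane unit passes all N2, so N2 in F6 = N2 in F13 = 2470.6 t/h.
O2 in F6: m_A = 533×0.606 + (1−0.085)·(1−0.471)·m_A, so m_A = 323/0.5160 = 626.01 t/h.
F13 = (1−0.471)×626.01 + 2470.6 = 2801.8 t/h.
Purge F10 = 0.085×2801.8 = 238.15 t/h.

238.2 t/h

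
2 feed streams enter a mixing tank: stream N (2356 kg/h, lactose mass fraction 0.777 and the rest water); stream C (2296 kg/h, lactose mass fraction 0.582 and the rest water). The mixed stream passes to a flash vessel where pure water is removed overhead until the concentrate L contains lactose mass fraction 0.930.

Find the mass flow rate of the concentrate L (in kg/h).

3405 kg/h

lactose entering = 2356×0.777 + 2296×0.582 = 3166.9 kg/h.
All lactose reports to L, so L = 3166.9/0.930 = 3405.3 kg/h.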